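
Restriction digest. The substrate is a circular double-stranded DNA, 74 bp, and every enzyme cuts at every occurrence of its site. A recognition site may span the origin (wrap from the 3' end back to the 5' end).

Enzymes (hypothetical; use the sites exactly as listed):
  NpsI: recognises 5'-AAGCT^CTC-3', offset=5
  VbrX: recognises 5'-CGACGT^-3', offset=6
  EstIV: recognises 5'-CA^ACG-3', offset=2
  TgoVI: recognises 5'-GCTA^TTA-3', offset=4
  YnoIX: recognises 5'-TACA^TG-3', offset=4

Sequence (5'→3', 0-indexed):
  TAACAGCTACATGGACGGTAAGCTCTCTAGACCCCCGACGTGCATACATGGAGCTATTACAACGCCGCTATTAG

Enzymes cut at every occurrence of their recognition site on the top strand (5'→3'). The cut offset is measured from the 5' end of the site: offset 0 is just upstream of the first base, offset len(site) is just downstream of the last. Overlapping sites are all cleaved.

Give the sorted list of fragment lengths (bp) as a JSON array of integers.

[5,7,8,9,13,15,17]

Scan for sites:
  NpsI (AAGCTCTC, off=5): starts [19] → cuts [24]
  VbrX (CGACGT, off=6): starts [35] → cuts [41]
  EstIV (CAACG, off=2): starts [59] → cuts [61]
  TgoVI (GCTATTA, off=4): starts [52, 66] → cuts [56, 70]
  YnoIX (TACATG, off=4): starts [7, 44] → cuts [11, 48]

All cut coordinates (distinct, sorted): [11, 24, 41, 48, 56, 61, 70]

Fragments:
  11→24: 13 bp
  24→41: 17 bp
  41→48: 7 bp
  48→56: 8 bp
  56→61: 5 bp
  61→70: 9 bp
  70→11 (wrap): 74-70+11 = 15 bp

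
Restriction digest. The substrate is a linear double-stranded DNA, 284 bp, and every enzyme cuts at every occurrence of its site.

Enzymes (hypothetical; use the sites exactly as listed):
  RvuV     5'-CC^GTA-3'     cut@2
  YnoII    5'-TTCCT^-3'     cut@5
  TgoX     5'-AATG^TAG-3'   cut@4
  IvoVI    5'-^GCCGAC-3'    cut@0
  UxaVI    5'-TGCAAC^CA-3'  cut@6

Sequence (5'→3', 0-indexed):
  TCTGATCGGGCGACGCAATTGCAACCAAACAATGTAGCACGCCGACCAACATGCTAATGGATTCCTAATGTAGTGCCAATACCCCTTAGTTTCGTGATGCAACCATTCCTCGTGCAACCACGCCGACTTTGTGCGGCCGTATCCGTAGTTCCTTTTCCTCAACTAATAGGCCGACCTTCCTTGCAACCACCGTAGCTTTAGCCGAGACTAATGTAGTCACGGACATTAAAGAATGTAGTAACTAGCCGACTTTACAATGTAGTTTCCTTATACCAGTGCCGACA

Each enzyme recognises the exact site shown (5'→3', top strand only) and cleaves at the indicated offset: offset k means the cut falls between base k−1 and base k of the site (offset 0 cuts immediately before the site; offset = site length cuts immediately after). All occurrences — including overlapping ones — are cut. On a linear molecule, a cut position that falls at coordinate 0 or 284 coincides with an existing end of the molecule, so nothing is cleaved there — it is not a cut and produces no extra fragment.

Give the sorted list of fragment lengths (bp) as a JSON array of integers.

Scan for sites:
  RvuV (CCGTA, off=2): starts [136, 142, 189] → cuts [138, 144, 191]
  YnoII (TTCCT, off=5): starts [61, 105, 148, 154, 176, 263] → cuts [66, 110, 153, 159, 181, 268]
  TgoX (AATGTAG, off=4): starts [30, 66, 209, 231, 255] → cuts [34, 70, 213, 235, 259]
  IvoVI (GCCGAC, off=0): starts [40, 121, 169, 244, 277] → cuts [40, 121, 169, 244, 277]
  UxaVI (TGCAACCA, off=6): starts [19, 97, 112, 181] → cuts [25, 103, 118, 187]

Pooled cuts: [25, 34, 40, 66, 70, 103, 110, 118, 121, 138, 144, 153, 159, 169, 181, 187, 191, 213, 235, 244, 259, 268, 277]

Fragments:
  [0,25): 25 bp
  [25,34): 9 bp
  [34,40): 6 bp
  [40,66): 26 bp
  [66,70): 4 bp
  [70,103): 33 bp
  [103,110): 7 bp
  [110,118): 8 bp
  [118,121): 3 bp
  [121,138): 17 bp
  [138,144): 6 bp
  [144,153): 9 bp
  [153,159): 6 bp
  [159,169): 10 bp
  [169,181): 12 bp
  [181,187): 6 bp
  [187,191): 4 bp
  [191,213): 22 bp
  [213,235): 22 bp
  [235,244): 9 bp
  [244,259): 15 bp
  [259,268): 9 bp
  [268,277): 9 bp
  [277,284): 7 bp

[3,4,4,6,6,6,6,7,7,8,9,9,9,9,9,10,12,15,17,22,22,25,26,33]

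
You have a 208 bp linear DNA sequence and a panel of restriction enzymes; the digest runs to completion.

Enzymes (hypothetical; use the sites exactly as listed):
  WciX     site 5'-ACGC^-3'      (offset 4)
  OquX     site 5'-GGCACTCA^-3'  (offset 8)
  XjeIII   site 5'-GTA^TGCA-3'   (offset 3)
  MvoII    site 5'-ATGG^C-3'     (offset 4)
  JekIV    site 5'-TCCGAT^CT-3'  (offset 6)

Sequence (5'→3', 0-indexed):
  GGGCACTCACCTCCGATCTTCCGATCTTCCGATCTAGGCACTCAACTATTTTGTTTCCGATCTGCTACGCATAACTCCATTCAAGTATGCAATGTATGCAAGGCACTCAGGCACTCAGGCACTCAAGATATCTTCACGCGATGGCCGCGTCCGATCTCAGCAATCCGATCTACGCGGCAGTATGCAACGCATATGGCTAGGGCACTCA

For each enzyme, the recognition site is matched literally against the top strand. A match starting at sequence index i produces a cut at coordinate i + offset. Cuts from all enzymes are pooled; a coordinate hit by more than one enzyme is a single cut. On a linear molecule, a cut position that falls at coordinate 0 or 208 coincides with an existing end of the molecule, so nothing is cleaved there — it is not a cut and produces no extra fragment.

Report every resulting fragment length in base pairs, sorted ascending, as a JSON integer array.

[5,6,6,7,8,8,8,8,8,8,9,9,9,11,11,12,13,14,14,17,17]

Per-enzyme occurrences:
  WciX ACGC/4: at [66, 135, 171, 186] ⇒ [70, 139, 175, 190]
  OquX GGCACTCA/8: at [1, 36, 101, 109, 117, 200] ⇒ [9, 44, 109, 117, 125] (position 208 is a terminus of the linear molecule — no cut)
  XjeIII GTATGCA/3: at [84, 93, 179] ⇒ [87, 96, 182]
  MvoII ATGGC/4: at [140, 192] ⇒ [144, 196]
  JekIV TCCGATCT/6: at [11, 19, 27, 55, 149, 163] ⇒ [17, 25, 33, 61, 155, 169]

All cut coordinates (distinct, sorted): [9, 17, 25, 33, 44, 61, 70, 87, 96, 109, 117, 125, 139, 144, 155, 169, 175, 182, 190, 196]

Fragment lengths:
  [0,9): 9 bp
  [9,17): 8 bp
  [17,25): 8 bp
  [25,33): 8 bp
  [33,44): 11 bp
  [44,61): 17 bp
  [61,70): 9 bp
  [70,87): 17 bp
  [87,96): 9 bp
  [96,109): 13 bp
  [109,117): 8 bp
  [117,125): 8 bp
  [125,139): 14 bp
  [139,144): 5 bp
  [144,155): 11 bp
  [155,169): 14 bp
  [169,175): 6 bp
  [175,182): 7 bp
  [182,190): 8 bp
  [190,196): 6 bp
  [196,208): 12 bp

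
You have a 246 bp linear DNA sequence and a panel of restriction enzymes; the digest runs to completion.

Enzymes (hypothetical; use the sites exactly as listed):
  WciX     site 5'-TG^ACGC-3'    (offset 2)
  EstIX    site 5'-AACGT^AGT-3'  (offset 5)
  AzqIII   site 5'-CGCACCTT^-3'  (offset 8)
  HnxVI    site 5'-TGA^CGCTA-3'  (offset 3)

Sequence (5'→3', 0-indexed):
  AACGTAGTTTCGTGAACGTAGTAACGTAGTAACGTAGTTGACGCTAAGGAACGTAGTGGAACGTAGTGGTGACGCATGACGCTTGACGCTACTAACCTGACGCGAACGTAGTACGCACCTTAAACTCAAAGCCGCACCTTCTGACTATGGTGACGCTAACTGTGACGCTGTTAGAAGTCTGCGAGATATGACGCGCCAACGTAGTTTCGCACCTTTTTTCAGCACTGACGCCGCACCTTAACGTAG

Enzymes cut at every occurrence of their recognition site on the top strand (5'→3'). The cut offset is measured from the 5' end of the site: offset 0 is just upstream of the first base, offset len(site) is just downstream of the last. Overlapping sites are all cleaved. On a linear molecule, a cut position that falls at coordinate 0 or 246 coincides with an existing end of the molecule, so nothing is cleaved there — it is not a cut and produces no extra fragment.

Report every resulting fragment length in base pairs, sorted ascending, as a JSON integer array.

[1,1,1,5,5,7,7,7,7,8,8,10,10,11,12,12,12,12,12,13,13,13,14,19,26]

Scan for sites:
  WciX (TGACGC, off=2): starts [38, 69, 76, 83, 97, 150, 162, 188, 225] → cuts [40, 71, 78, 85, 99, 152, 164, 190, 227]
  EstIX (AACGTAGT, off=5): starts [0, 14, 22, 30, 49, 59, 104, 197] → cuts [5, 19, 27, 35, 54, 64, 109, 202]
  AzqIII (CGCACCTT, off=8): starts [113, 132, 207, 231] → cuts [121, 140, 215, 239]
  HnxVI (TGACGCTA, off=3): starts [38, 83, 150] → cuts [41, 86, 153]

All cut coordinates (distinct, sorted): [5, 19, 27, 35, 40, 41, 54, 64, 71, 78, 85, 86, 99, 109, 121, 140, 152, 153, 164, 190, 202, 215, 227, 239]

Fragment lengths:
  [0,5): 5 bp
  [5,19): 14 bp
  [19,27): 8 bp
  [27,35): 8 bp
  [35,40): 5 bp
  [40,41): 1 bp
  [41,54): 13 bp
  [54,64): 10 bp
  [64,71): 7 bp
  [71,78): 7 bp
  [78,85): 7 bp
  [85,86): 1 bp
  [86,99): 13 bp
  [99,109): 10 bp
  [109,121): 12 bp
  [121,140): 19 bp
  [140,152): 12 bp
  [152,153): 1 bp
  [153,164): 11 bp
  [164,190): 26 bp
  [190,202): 12 bp
  [202,215): 13 bp
  [215,227): 12 bp
  [227,239): 12 bp
  [239,246): 7 bp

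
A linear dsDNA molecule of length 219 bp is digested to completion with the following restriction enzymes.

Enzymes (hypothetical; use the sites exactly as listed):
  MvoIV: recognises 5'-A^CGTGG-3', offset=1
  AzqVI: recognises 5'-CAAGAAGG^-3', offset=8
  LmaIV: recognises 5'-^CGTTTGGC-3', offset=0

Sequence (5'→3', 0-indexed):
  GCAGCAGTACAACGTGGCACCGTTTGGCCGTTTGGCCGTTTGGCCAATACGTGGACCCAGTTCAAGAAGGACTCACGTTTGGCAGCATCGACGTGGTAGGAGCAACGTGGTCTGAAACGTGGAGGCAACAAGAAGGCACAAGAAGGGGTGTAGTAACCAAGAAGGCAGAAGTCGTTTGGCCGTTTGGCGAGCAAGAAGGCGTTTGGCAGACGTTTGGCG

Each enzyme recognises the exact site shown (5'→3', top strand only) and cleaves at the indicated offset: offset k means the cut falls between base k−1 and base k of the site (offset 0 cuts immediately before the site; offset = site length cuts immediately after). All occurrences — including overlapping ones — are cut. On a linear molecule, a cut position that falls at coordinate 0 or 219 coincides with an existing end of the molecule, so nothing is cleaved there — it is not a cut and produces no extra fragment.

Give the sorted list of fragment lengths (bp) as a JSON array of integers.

Per-enzyme occurrences:
  MvoIV ACGTGG/1: at [11, 48, 90, 104, 116] ⇒ [12, 49, 91, 105, 117]
  AzqVI CAAGAAGG/8: at [62, 128, 138, 157, 191] ⇒ [70, 136, 146, 165, 199]
  LmaIV CGTTTGGC/0: at [20, 28, 36, 75, 172, 180, 199, 210] ⇒ [20, 28, 36, 75, 172, 180, 199, 210]

All cut coordinates (distinct, sorted): [12, 20, 28, 36, 49, 70, 75, 91, 105, 117, 136, 146, 165, 172, 180, 199, 210]

Fragments:
  [0,12): 12 bp
  [12,20): 8 bp
  [20,28): 8 bp
  [28,36): 8 bp
  [36,49): 13 bp
  [49,70): 21 bp
  [70,75): 5 bp
  [75,91): 16 bp
  [91,105): 14 bp
  [105,117): 12 bp
  [117,136): 19 bp
  [136,146): 10 bp
  [146,165): 19 bp
  [165,172): 7 bp
  [172,180): 8 bp
  [180,199): 19 bp
  [199,210): 11 bp
  [210,219): 9 bp

[5,7,8,8,8,8,9,10,11,12,12,13,14,16,19,19,19,21]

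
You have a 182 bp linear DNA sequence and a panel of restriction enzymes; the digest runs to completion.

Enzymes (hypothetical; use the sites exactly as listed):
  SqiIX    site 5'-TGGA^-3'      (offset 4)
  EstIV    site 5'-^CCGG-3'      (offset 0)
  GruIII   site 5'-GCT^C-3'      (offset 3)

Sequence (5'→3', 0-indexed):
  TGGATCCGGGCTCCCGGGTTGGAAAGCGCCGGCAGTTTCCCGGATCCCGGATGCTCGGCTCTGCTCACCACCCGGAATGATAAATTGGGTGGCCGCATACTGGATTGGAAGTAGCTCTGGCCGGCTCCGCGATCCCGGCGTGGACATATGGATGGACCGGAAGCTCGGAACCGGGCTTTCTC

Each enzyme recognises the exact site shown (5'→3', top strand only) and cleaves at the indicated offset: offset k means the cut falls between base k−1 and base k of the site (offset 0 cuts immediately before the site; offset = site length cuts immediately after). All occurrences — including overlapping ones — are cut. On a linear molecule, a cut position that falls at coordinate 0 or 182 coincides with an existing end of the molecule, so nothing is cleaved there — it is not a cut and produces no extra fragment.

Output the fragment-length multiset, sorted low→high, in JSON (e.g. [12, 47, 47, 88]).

Scan for sites:
  SqiIX TGGA/4: at [0, 19, 100, 105, 140, 148, 152] ⇒ [4, 23, 104, 109, 144, 152, 156]
  EstIV CCGG/0: at [5, 13, 28, 39, 46, 71, 120, 134, 156, 170] ⇒ [5, 13, 28, 39, 46, 71, 120, 134, 156, 170]
  GruIII GCTC/3: at [9, 52, 57, 62, 113, 123, 162] ⇒ [12, 55, 60, 65, 116, 126, 165]

Pooled cuts: [4, 5, 12, 13, 23, 28, 39, 46, 55, 60, 65, 71, 104, 109, 116, 120, 126, 134, 144, 152, 156, 165, 170]

Fragments:
  [0,4): 4 bp
  [4,5): 1 bp
  [5,12): 7 bp
  [12,13): 1 bp
  [13,23): 10 bp
  [23,28): 5 bp
  [28,39): 11 bp
  [39,46): 7 bp
  [46,55): 9 bp
  [55,60): 5 bp
  [60,65): 5 bp
  [65,71): 6 bp
  [71,104): 33 bp
  [104,109): 5 bp
  [109,116): 7 bp
  [116,120): 4 bp
  [120,126): 6 bp
  [126,134): 8 bp
  [134,144): 10 bp
  [144,152): 8 bp
  [152,156): 4 bp
  [156,165): 9 bp
  [165,170): 5 bp
  [170,182): 12 bp

[1,1,4,4,4,5,5,5,5,5,6,6,7,7,7,8,8,9,9,10,10,11,12,33]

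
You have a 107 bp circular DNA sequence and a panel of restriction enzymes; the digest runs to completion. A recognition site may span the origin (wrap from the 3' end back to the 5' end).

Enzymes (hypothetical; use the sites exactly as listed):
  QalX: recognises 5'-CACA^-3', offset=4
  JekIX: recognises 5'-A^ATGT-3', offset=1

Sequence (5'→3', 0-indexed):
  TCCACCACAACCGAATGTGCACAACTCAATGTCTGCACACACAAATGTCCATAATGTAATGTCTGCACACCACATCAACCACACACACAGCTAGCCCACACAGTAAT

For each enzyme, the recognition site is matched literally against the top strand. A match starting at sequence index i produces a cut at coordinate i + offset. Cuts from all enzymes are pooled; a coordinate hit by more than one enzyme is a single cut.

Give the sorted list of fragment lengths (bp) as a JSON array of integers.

Scan for sites:
  QalX (CACA, off=4): starts [5, 19, 35, 37, 39, 65, 70, 79, 81, 83, 85, 96, 98] → cuts [9, 23, 39, 41, 43, 69, 74, 83, 85, 87, 89, 100, 102]
  JekIX (AATGT, off=1): starts [13, 27, 43, 52, 57] → cuts [14, 28, 44, 53, 58]

Pooled cuts: [9, 14, 23, 28, 39, 41, 43, 44, 53, 58, 69, 74, 83, 85, 87, 89, 100, 102]

Fragments:
  9→14: 5 bp
  14→23: 9 bp
  23→28: 5 bp
  28→39: 11 bp
  39→41: 2 bp
  41→43: 2 bp
  43→44: 1 bp
  44→53: 9 bp
  53→58: 5 bp
  58→69: 11 bp
  69→74: 5 bp
  74→83: 9 bp
  83→85: 2 bp
  85→87: 2 bp
  87→89: 2 bp
  89→100: 11 bp
  100→102: 2 bp
  102→9 (wrap): 107-102+9 = 14 bp

[1,2,2,2,2,2,2,5,5,5,5,9,9,9,11,11,11,14]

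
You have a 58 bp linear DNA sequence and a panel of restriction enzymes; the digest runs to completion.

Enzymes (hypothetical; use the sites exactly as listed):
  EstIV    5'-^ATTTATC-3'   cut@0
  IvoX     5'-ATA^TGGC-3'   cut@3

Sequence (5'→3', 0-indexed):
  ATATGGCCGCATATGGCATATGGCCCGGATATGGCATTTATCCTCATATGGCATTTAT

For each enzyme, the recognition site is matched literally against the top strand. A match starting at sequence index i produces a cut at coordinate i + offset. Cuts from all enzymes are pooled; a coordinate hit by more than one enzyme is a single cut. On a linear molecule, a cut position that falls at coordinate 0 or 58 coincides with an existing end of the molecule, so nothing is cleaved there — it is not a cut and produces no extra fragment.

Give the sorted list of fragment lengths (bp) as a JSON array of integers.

[3,4,7,10,10,11,13]

Per-enzyme occurrences:
  EstIV ATTTATC/0: at [35] ⇒ [35]
  IvoX ATATGGC/3: at [0, 10, 17, 28, 45] ⇒ [3, 13, 20, 31, 48]

All cut coordinates (distinct, sorted): [3, 13, 20, 31, 35, 48]

Fragments:
  [0,3): 3 bp
  [3,13): 10 bp
  [13,20): 7 bp
  [20,31): 11 bp
  [31,35): 4 bp
  [35,48): 13 bp
  [48,58): 10 bp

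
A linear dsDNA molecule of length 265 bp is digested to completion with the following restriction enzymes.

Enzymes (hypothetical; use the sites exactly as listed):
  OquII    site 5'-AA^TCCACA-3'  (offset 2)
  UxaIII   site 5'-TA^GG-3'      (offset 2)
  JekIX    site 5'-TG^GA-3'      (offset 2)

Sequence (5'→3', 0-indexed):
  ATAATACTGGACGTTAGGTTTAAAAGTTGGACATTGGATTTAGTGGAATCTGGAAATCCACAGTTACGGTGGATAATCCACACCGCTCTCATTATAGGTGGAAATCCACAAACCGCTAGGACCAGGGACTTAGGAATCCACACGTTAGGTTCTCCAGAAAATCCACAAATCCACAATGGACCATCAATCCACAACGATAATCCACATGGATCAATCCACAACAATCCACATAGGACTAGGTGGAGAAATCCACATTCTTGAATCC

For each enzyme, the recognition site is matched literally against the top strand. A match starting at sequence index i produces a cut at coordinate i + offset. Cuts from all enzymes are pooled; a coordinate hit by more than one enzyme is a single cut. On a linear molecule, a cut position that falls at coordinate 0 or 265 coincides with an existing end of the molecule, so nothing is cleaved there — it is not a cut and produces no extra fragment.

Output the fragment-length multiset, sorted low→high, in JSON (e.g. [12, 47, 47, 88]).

[4,4,4,4,4,5,6,6,6,7,7,7,8,8,8,9,9,9,9,10,11,13,13,14,14,14,15,17,20]

Per-enzyme occurrences:
  OquII (AATCCACA, off=2): starts [54, 74, 102, 134, 159, 167, 185, 198, 212, 222, 246] → cuts [56, 76, 104, 136, 161, 169, 187, 200, 214, 224, 248]
  UxaIII (TAGG, off=2): starts [14, 94, 116, 130, 145, 230, 236] → cuts [16, 96, 118, 132, 147, 232, 238]
  JekIX (TGGA, off=2): starts [7, 27, 34, 43, 50, 69, 98, 176, 206, 240] → cuts [9, 29, 36, 45, 52, 71, 100, 178, 208, 242]

All cut coordinates (distinct, sorted): [9, 16, 29, 36, 45, 52, 56, 71, 76, 96, 100, 104, 118, 132, 136, 147, 161, 169, 178, 187, 200, 208, 214, 224, 232, 238, 242, 248]

Fragments:
  [0,9): 9 bp
  [9,16): 7 bp
  [16,29): 13 bp
  [29,36): 7 bp
  [36,45): 9 bp
  [45,52): 7 bp
  [52,56): 4 bp
  [56,71): 15 bp
  [71,76): 5 bp
  [76,96): 20 bp
  [96,100): 4 bp
  [100,104): 4 bp
  [104,118): 14 bp
  [118,132): 14 bp
  [132,136): 4 bp
  [136,147): 11 bp
  [147,161): 14 bp
  [161,169): 8 bp
  [169,178): 9 bp
  [178,187): 9 bp
  [187,200): 13 bp
  [200,208): 8 bp
  [208,214): 6 bp
  [214,224): 10 bp
  [224,232): 8 bp
  [232,238): 6 bp
  [238,242): 4 bp
  [242,248): 6 bp
  [248,265): 17 bp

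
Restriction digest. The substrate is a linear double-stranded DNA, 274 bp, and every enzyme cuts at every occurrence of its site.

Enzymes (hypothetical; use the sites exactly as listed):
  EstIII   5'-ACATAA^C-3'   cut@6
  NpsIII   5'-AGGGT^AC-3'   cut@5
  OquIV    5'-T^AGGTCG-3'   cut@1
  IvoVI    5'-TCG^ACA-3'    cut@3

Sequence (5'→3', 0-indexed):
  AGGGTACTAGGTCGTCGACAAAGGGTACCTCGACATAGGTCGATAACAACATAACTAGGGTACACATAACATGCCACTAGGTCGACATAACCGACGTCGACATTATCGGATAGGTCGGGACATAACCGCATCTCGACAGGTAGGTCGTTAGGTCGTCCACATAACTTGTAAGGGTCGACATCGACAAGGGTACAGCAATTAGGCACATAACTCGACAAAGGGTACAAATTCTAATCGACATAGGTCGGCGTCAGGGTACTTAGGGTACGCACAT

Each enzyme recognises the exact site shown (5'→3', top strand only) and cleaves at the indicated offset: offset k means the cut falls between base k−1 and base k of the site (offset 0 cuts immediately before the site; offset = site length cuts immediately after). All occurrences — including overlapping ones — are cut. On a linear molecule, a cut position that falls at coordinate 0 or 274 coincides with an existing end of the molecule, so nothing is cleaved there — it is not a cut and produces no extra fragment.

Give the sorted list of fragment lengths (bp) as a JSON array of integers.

Per-enzyme occurrences:
  EstIII ACATAAC/6: at [48, 63, 84, 119, 158, 204] ⇒ [54, 69, 90, 125, 164, 210]
  NpsIII AGGGTAC/5: at [0, 21, 56, 186, 218, 252, 261] ⇒ [5, 26, 61, 191, 223, 257, 266]
  OquIV TAGGTCG/1: at [7, 35, 77, 110, 140, 148, 240] ⇒ [8, 36, 78, 111, 141, 149, 241]
  IvoVI TCGACA/3: at [14, 29, 81, 96, 132, 174, 180, 211, 234] ⇒ [17, 32, 84, 99, 135, 177, 183, 214, 237]

Pooled cuts: [5, 8, 17, 26, 32, 36, 54, 61, 69, 78, 84, 90, 99, 111, 125, 135, 141, 149, 164, 177, 183, 191, 210, 214, 223, 237, 241, 257, 266]

Fragment lengths:
  [0,5): 5 bp
  [5,8): 3 bp
  [8,17): 9 bp
  [17,26): 9 bp
  [26,32): 6 bp
  [32,36): 4 bp
  [36,54): 18 bp
  [54,61): 7 bp
  [61,69): 8 bp
  [69,78): 9 bp
  [78,84): 6 bp
  [84,90): 6 bp
  [90,99): 9 bp
  [99,111): 12 bp
  [111,125): 14 bp
  [125,135): 10 bp
  [135,141): 6 bp
  [141,149): 8 bp
  [149,164): 15 bp
  [164,177): 13 bp
  [177,183): 6 bp
  [183,191): 8 bp
  [191,210): 19 bp
  [210,214): 4 bp
  [214,223): 9 bp
  [223,237): 14 bp
  [237,241): 4 bp
  [241,257): 16 bp
  [257,266): 9 bp
  [266,274): 8 bp

[3,4,4,4,5,6,6,6,6,6,7,8,8,8,8,9,9,9,9,9,9,10,12,13,14,14,15,16,18,19]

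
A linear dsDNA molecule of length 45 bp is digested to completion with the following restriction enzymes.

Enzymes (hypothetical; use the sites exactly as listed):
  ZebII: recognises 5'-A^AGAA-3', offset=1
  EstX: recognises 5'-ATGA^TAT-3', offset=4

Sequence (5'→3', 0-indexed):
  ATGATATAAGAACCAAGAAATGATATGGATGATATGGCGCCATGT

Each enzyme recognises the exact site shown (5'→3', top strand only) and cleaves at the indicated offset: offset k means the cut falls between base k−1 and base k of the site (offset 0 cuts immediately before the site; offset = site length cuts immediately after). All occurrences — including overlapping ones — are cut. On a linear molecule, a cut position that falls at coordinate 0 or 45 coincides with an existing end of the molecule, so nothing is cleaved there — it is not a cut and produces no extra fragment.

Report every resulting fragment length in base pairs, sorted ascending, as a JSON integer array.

[4,4,7,8,9,13]

Per-enzyme occurrences:
  ZebII AAGAA/1: at [7, 14] ⇒ [8, 15]
  EstX ATGATAT/4: at [0, 19, 28] ⇒ [4, 23, 32]

All cut coordinates (distinct, sorted): [4, 8, 15, 23, 32]

Fragments:
  [0,4): 4 bp
  [4,8): 4 bp
  [8,15): 7 bp
  [15,23): 8 bp
  [23,32): 9 bp
  [32,45): 13 bp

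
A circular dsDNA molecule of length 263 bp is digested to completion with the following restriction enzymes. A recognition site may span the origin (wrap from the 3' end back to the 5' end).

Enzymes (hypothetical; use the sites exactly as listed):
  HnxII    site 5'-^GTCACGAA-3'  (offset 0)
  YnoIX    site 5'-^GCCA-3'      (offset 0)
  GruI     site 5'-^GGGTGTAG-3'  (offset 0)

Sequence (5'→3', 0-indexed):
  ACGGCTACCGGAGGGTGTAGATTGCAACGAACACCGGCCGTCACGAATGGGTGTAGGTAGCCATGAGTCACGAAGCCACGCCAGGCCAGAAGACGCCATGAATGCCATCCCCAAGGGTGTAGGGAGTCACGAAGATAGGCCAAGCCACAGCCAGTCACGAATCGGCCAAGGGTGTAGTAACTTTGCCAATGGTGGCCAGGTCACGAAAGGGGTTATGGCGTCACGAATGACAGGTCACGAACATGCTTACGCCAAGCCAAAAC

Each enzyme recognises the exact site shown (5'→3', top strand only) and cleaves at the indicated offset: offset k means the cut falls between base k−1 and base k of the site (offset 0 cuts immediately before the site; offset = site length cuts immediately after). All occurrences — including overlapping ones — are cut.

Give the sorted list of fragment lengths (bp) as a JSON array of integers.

Scan for sites:
  HnxII (GTCACGAA, off=0): starts [39, 66, 125, 153, 199, 219, 233] → cuts [39, 66, 125, 153, 199, 219, 233]
  YnoIX (GCCA, off=0): starts [59, 74, 79, 84, 94, 103, 138, 143, 149, 164, 184, 194, 250, 255] → cuts [59, 74, 79, 84, 94, 103, 138, 143, 149, 164, 184, 194, 250, 255]
  GruI (GGGTGTAG, off=0): starts [12, 48, 114, 169] → cuts [12, 48, 114, 169]

All cut coordinates (distinct, sorted): [12, 39, 48, 59, 66, 74, 79, 84, 94, 103, 114, 125, 138, 143, 149, 153, 164, 169, 184, 194, 199, 219, 233, 250, 255]

Fragment lengths:
  12→39: 27 bp
  39→48: 9 bp
  48→59: 11 bp
  59→66: 7 bp
  66→74: 8 bp
  74→79: 5 bp
  79→84: 5 bp
  84→94: 10 bp
  94→103: 9 bp
  103→114: 11 bp
  114→125: 11 bp
  125→138: 13 bp
  138→143: 5 bp
  143→149: 6 bp
  149→153: 4 bp
  153→164: 11 bp
  164→169: 5 bp
  169→184: 15 bp
  184→194: 10 bp
  194→199: 5 bp
  199→219: 20 bp
  219→233: 14 bp
  233→250: 17 bp
  250→255: 5 bp
  255→12 (wrap): 263-255+12 = 20 bp

[4,5,5,5,5,5,5,6,7,8,9,9,10,10,11,11,11,11,13,14,15,17,20,20,27]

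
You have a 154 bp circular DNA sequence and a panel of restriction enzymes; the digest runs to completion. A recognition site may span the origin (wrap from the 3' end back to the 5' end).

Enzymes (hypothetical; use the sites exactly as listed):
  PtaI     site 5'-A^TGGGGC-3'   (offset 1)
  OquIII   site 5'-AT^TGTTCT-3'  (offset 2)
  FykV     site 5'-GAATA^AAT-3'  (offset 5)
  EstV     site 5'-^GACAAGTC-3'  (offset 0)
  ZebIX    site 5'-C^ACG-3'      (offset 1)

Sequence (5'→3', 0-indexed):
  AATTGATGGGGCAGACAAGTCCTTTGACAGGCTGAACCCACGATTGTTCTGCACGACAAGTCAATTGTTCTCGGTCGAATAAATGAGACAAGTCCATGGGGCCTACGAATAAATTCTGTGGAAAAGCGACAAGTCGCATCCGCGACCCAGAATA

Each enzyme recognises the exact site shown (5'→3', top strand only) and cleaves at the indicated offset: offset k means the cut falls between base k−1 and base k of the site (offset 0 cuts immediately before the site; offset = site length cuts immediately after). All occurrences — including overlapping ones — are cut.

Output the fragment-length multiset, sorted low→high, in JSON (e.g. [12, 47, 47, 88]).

[2,5,5,6,7,8,10,11,15,16,16,26,27]

Scan for sites:
  PtaI ATGGGGC/1: at [5, 95] ⇒ [6, 96]
  OquIII ATTGTTCT/2: at [42, 63] ⇒ [44, 65]
  FykV GAATAAAT/5: at [76, 106, 149] ⇒ [0, 81, 111]
  EstV GACAAGTC/0: at [13, 54, 86, 127] ⇒ [13, 54, 86, 127]
  ZebIX CACG/1: at [38, 51] ⇒ [39, 52]

All cut coordinates (distinct, sorted): [0, 6, 13, 39, 44, 52, 54, 65, 81, 86, 96, 111, 127]

Fragments:
  0→6: 6 bp
  6→13: 7 bp
  13→39: 26 bp
  39→44: 5 bp
  44→52: 8 bp
  52→54: 2 bp
  54→65: 11 bp
  65→81: 16 bp
  81→86: 5 bp
  86→96: 10 bp
  96→111: 15 bp
  111→127: 16 bp
  127→0 (wrap): 154-127+0 = 27 bp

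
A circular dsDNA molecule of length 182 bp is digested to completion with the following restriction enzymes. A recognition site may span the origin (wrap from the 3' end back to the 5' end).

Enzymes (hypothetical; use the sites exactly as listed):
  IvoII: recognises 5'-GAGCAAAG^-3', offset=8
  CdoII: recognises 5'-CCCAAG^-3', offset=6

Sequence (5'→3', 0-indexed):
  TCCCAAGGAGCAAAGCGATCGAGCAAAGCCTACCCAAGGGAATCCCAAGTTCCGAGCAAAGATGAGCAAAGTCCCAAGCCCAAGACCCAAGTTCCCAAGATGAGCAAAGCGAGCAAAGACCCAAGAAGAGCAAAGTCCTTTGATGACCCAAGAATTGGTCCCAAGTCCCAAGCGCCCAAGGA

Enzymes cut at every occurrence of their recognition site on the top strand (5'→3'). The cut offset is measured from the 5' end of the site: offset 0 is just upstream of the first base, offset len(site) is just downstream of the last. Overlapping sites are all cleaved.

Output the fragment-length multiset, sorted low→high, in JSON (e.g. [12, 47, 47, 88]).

[6,7,7,7,7,8,8,8,9,9,10,10,10,10,11,12,13,13,17]

Site scan:
  IvoII GAGCAAAG/8: at [7, 20, 53, 63, 101, 110, 127] ⇒ [15, 28, 61, 71, 109, 118, 135]
  CdoII CCCAAG/6: at [1, 32, 43, 72, 78, 85, 93, 119, 146, 159, 166, 174] ⇒ [7, 38, 49, 78, 84, 91, 99, 125, 152, 165, 172, 180]

All cut coordinates (distinct, sorted): [7, 15, 28, 38, 49, 61, 71, 78, 84, 91, 99, 109, 118, 125, 135, 152, 165, 172, 180]

Fragments:
  7→15: 8 bp
  15→28: 13 bp
  28→38: 10 bp
  38→49: 11 bp
  49→61: 12 bp
  61→71: 10 bp
  71→78: 7 bp
  78→84: 6 bp
  84→91: 7 bp
  91→99: 8 bp
  99→109: 10 bp
  109→118: 9 bp
  118→125: 7 bp
  125→135: 10 bp
  135→152: 17 bp
  152→165: 13 bp
  165→172: 7 bp
  172→180: 8 bp
  180→7 (wrap): 182-180+7 = 9 bp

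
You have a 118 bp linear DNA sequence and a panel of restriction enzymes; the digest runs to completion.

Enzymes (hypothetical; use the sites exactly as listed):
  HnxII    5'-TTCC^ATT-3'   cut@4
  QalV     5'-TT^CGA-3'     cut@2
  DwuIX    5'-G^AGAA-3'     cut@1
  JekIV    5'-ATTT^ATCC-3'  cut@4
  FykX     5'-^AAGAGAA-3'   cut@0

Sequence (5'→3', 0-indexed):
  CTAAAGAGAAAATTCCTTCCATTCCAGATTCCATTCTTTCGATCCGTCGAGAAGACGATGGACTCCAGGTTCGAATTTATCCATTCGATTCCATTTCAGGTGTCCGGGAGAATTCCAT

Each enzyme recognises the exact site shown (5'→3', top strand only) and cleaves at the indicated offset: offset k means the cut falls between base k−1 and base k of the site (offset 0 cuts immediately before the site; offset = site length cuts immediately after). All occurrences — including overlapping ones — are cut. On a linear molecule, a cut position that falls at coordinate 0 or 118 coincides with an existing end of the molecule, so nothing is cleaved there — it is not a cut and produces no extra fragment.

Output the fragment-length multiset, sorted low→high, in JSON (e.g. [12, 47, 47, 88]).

[3,3,7,7,7,7,10,10,12,14,16,22]

Scan for sites:
  HnxII TTCCATT/4: at [16, 28, 88] ⇒ [20, 32, 92]
  QalV TTCGA/2: at [37, 69, 83] ⇒ [39, 71, 85]
  DwuIX GAGAA/1: at [5, 48, 107] ⇒ [6, 49, 108]
  JekIV ATTTATCC/4: at [74] ⇒ [78]
  FykX AAGAGAA/0: at [3] ⇒ [3]

All cut coordinates (distinct, sorted): [3, 6, 20, 32, 39, 49, 71, 78, 85, 92, 108]

Fragments:
  [0,3): 3 bp
  [3,6): 3 bp
  [6,20): 14 bp
  [20,32): 12 bp
  [32,39): 7 bp
  [39,49): 10 bp
  [49,71): 22 bp
  [71,78): 7 bp
  [78,85): 7 bp
  [85,92): 7 bp
  [92,108): 16 bp
  [108,118): 10 bp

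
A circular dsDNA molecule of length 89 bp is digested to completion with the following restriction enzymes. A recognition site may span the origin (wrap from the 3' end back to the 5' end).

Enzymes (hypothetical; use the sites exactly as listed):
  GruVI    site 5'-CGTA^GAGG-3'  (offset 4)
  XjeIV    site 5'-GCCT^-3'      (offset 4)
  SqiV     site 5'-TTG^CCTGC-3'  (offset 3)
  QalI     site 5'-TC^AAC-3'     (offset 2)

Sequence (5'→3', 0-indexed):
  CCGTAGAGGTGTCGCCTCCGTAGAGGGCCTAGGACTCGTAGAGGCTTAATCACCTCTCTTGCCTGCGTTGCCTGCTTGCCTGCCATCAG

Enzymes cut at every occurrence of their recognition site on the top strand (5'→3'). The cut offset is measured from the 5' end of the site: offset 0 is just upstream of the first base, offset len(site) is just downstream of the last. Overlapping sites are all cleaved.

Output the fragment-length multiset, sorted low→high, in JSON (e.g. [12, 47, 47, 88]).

[3,3,3,5,5,6,8,10,12,13,21]

Scan for sites:
  GruVI CGTAGAGG/4: at [1, 18, 36] ⇒ [5, 22, 40]
  XjeIV GCCT/4: at [13, 26, 60, 69, 77] ⇒ [17, 30, 64, 73, 81]
  SqiV TTGCCTGC/3: at [58, 67, 75] ⇒ [61, 70, 78]
  QalI (TCAAC, off=2): no sites

All cut coordinates (distinct, sorted): [5, 17, 22, 30, 40, 61, 64, 70, 73, 78, 81]

Fragment lengths:
  5→17: 12 bp
  17→22: 5 bp
  22→30: 8 bp
  30→40: 10 bp
  40→61: 21 bp
  61→64: 3 bp
  64→70: 6 bp
  70→73: 3 bp
  73→78: 5 bp
  78→81: 3 bp
  81→5 (wrap): 89-81+5 = 13 bp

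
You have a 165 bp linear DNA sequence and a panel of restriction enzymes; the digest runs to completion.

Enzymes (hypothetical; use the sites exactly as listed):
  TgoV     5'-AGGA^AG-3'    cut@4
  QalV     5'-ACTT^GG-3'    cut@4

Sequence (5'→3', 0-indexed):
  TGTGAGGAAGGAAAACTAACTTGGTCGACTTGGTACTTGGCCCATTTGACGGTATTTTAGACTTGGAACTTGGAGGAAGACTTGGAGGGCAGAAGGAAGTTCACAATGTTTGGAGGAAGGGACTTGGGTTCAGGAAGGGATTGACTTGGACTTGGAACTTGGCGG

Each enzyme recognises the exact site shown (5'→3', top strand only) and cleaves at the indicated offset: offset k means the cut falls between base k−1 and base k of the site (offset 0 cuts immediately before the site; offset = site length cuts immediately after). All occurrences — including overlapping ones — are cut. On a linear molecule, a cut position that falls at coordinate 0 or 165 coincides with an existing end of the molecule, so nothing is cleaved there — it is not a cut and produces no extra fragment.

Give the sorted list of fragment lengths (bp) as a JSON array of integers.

[5,6,6,6,7,7,7,8,8,9,10,12,14,14,20,26]

Per-enzyme occurrences:
  TgoV (AGGAAG, off=4): starts [4, 73, 93, 113, 131] → cuts [8, 77, 97, 117, 135]
  QalV (ACTTGG, off=4): starts [18, 27, 34, 60, 67, 79, 121, 143, 149, 156] → cuts [22, 31, 38, 64, 71, 83, 125, 147, 153, 160]

Pooled cuts: [8, 22, 31, 38, 64, 71, 77, 83, 97, 117, 125, 135, 147, 153, 160]

Fragments:
  [0,8): 8 bp
  [8,22): 14 bp
  [22,31): 9 bp
  [31,38): 7 bp
  [38,64): 26 bp
  [64,71): 7 bp
  [71,77): 6 bp
  [77,83): 6 bp
  [83,97): 14 bp
  [97,117): 20 bp
  [117,125): 8 bp
  [125,135): 10 bp
  [135,147): 12 bp
  [147,153): 6 bp
  [153,160): 7 bp
  [160,165): 5 bp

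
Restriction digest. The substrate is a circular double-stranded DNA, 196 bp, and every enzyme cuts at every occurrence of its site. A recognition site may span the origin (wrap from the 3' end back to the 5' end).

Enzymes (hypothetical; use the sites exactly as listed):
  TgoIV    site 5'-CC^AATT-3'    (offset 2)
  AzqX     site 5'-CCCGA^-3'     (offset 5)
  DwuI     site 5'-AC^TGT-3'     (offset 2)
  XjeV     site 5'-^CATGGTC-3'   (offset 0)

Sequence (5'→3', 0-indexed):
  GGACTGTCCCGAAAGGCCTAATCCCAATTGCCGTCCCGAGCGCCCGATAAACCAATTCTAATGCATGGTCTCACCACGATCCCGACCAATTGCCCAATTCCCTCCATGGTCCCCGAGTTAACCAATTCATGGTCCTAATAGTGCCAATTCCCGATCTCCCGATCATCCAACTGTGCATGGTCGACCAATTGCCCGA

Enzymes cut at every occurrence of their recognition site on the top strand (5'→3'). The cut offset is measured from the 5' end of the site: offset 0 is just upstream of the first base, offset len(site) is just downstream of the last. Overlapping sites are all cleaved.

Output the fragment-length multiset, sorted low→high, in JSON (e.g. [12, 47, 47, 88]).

[2,4,4,4,6,7,8,8,8,8,9,9,9,10,10,11,12,13,14,18,22]

Scan for sites:
  TgoIV CCAATT/2: at [23, 51, 85, 93, 121, 143, 184] ⇒ [25, 53, 87, 95, 123, 145, 186]
  AzqX CCCGA/5: at [7, 34, 42, 80, 111, 149, 157, 191] ⇒ [0, 12, 39, 47, 85, 116, 154, 162]
  DwuI ACTGT/2: at [2, 169] ⇒ [4, 171]
  XjeV CATGGTC/0: at [63, 104, 127, 175] ⇒ [63, 104, 127, 175]

All cut coordinates (distinct, sorted): [0, 4, 12, 25, 39, 47, 53, 63, 85, 87, 95, 104, 116, 123, 127, 145, 154, 162, 171, 175, 186]

Fragment lengths:
  0→4: 4 bp
  4→12: 8 bp
  12→25: 13 bp
  25→39: 14 bp
  39→47: 8 bp
  47→53: 6 bp
  53→63: 10 bp
  63→85: 22 bp
  85→87: 2 bp
  87→95: 8 bp
  95→104: 9 bp
  104→116: 12 bp
  116→123: 7 bp
  123→127: 4 bp
  127→145: 18 bp
  145→154: 9 bp
  154→162: 8 bp
  162→171: 9 bp
  171→175: 4 bp
  175→186: 11 bp
  186→0 (wrap): 196-186+0 = 10 bp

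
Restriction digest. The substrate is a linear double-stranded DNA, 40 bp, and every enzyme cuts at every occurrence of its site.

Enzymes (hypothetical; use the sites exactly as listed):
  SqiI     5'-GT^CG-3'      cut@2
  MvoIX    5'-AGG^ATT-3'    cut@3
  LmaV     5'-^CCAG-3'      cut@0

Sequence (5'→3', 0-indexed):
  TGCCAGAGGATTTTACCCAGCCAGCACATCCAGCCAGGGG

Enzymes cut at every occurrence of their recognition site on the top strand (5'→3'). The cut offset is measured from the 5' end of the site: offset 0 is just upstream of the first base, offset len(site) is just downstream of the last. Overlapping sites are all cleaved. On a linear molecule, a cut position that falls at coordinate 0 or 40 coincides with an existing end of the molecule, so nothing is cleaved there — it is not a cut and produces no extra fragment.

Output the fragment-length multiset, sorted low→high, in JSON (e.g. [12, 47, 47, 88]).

Per-enzyme occurrences:
  SqiI (GTCG, off=2): no sites
  MvoIX AGGATT/3: at [6] ⇒ [9]
  LmaV CCAG/0: at [2, 16, 20, 29, 33] ⇒ [2, 16, 20, 29, 33]

Pooled cuts: [2, 9, 16, 20, 29, 33]

Fragment lengths:
  [0,2): 2 bp
  [2,9): 7 bp
  [9,16): 7 bp
  [16,20): 4 bp
  [20,29): 9 bp
  [29,33): 4 bp
  [33,40): 7 bp

[2,4,4,7,7,7,9]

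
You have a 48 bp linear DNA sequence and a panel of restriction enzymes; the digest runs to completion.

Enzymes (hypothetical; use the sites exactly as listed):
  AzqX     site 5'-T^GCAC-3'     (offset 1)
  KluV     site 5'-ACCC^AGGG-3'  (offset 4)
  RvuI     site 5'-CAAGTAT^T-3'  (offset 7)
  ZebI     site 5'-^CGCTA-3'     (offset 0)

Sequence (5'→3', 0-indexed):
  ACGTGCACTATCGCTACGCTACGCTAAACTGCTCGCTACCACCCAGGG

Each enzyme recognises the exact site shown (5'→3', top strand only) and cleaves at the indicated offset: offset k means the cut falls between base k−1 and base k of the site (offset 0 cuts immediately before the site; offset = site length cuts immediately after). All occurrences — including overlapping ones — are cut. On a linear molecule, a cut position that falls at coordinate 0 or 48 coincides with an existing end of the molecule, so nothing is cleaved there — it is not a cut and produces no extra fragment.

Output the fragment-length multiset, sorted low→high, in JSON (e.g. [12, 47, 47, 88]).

[4,4,5,5,7,11,12]

Per-enzyme occurrences:
  AzqX (TGCAC, off=1): starts [3] → cuts [4]
  KluV (ACCCAGGG, off=4): starts [40] → cuts [44]
  RvuI (CAAGTATT, off=7): no sites
  ZebI (CGCTA, off=0): starts [11, 16, 21, 33] → cuts [11, 16, 21, 33]

Pooled cuts: [4, 11, 16, 21, 33, 44]

Fragment lengths:
  [0,4): 4 bp
  [4,11): 7 bp
  [11,16): 5 bp
  [16,21): 5 bp
  [21,33): 12 bp
  [33,44): 11 bp
  [44,48): 4 bp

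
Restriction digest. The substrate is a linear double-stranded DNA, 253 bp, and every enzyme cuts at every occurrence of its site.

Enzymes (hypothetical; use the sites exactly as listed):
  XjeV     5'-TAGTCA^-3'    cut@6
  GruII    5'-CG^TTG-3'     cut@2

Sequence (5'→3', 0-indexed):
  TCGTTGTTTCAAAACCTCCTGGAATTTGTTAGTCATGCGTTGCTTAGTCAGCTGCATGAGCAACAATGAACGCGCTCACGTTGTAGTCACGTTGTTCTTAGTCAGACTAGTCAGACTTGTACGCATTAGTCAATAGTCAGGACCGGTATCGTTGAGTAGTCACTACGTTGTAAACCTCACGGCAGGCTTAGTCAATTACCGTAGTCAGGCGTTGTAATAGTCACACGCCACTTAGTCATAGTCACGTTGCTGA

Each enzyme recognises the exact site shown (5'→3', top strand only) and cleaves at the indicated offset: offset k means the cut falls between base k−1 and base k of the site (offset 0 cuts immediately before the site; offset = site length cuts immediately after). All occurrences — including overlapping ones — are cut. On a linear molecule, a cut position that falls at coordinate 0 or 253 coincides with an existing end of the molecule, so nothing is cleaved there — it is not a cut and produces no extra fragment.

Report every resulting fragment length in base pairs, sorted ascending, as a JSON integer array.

Site scan:
  XjeV (TAGTCA, off=6): starts [29, 44, 83, 98, 107, 126, 133, 156, 188, 201, 217, 232, 238] → cuts [35, 50, 89, 104, 113, 132, 139, 162, 194, 207, 223, 238, 244]
  GruII (CGTTG, off=2): starts [1, 37, 78, 89, 149, 165, 209, 244] → cuts [3, 39, 80, 91, 151, 167, 211, 246]

All cut coordinates (distinct, sorted): [3, 35, 39, 50, 80, 89, 91, 104, 113, 132, 139, 151, 162, 167, 194, 207, 211, 223, 238, 244, 246]

Fragment lengths:
  [0,3): 3 bp
  [3,35): 32 bp
  [35,39): 4 bp
  [39,50): 11 bp
  [50,80): 30 bp
  [80,89): 9 bp
  [89,91): 2 bp
  [91,104): 13 bp
  [104,113): 9 bp
  [113,132): 19 bp
  [132,139): 7 bp
  [139,151): 12 bp
  [151,162): 11 bp
  [162,167): 5 bp
  [167,194): 27 bp
  [194,207): 13 bp
  [207,211): 4 bp
  [211,223): 12 bp
  [223,238): 15 bp
  [238,244): 6 bp
  [244,246): 2 bp
  [246,253): 7 bp

[2,2,3,4,4,5,6,7,7,9,9,11,11,12,12,13,13,15,19,27,30,32]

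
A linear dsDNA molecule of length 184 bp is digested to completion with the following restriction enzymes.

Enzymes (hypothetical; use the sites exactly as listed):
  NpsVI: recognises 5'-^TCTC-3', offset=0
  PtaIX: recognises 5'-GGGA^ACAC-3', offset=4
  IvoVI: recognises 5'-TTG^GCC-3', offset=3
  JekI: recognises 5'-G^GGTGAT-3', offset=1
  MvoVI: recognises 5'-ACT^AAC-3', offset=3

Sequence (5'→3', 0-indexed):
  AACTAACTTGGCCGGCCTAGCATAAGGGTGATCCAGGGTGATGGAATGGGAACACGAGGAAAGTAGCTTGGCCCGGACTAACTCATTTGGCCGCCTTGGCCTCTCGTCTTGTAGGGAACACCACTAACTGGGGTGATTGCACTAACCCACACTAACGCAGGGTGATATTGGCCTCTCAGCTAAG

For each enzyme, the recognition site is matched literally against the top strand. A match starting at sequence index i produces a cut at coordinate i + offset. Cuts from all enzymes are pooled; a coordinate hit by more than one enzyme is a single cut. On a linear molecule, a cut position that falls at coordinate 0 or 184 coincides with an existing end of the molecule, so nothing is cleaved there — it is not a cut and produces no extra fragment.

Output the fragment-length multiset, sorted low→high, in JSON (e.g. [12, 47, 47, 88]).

[3,3,4,6,6,7,8,9,9,10,10,10,10,11,12,15,16,16,19]

Site scan:
  NpsVI TCTC/0: at [101, 173] ⇒ [101, 173]
  PtaIX GGGAACAC/4: at [47, 113] ⇒ [51, 117]
  IvoVI TTGGCC/3: at [7, 67, 86, 95, 167] ⇒ [10, 70, 89, 98, 170]
  JekI GGGTGAT/1: at [25, 35, 130, 159] ⇒ [26, 36, 131, 160]
  MvoVI ACTAAC/3: at [1, 76, 122, 140, 150] ⇒ [4, 79, 125, 143, 153]

Pooled cuts: [4, 10, 26, 36, 51, 70, 79, 89, 98, 101, 117, 125, 131, 143, 153, 160, 170, 173]

Fragment lengths:
  [0,4): 4 bp
  [4,10): 6 bp
  [10,26): 16 bp
  [26,36): 10 bp
  [36,51): 15 bp
  [51,70): 19 bp
  [70,79): 9 bp
  [79,89): 10 bp
  [89,98): 9 bp
  [98,101): 3 bp
  [101,117): 16 bp
  [117,125): 8 bp
  [125,131): 6 bp
  [131,143): 12 bp
  [143,153): 10 bp
  [153,160): 7 bp
  [160,170): 10 bp
  [170,173): 3 bp
  [173,184): 11 bp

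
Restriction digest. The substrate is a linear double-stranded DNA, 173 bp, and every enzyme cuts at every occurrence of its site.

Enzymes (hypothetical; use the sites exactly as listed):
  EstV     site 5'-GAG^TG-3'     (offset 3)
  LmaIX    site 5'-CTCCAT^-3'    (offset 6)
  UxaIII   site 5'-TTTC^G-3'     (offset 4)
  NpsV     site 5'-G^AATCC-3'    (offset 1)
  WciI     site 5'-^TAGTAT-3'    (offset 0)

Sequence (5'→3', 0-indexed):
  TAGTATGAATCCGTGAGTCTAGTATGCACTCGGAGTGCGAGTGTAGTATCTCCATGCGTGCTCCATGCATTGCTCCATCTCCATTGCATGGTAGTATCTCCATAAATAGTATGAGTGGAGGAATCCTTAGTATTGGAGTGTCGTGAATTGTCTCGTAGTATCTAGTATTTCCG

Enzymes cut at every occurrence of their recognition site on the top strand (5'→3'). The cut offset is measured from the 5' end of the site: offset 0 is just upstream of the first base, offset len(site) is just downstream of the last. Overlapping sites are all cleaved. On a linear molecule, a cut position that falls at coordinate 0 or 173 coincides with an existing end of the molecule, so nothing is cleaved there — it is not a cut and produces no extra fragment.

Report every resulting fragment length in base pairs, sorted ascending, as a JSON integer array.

[2,3,6,6,6,6,7,7,7,9,11,11,11,12,12,12,12,16,17]

Per-enzyme occurrences:
  EstV (GAGTG, off=3): starts [32, 38, 112, 135] → cuts [35, 41, 115, 138]
  LmaIX (CTCCAT, off=6): starts [49, 60, 72, 78, 97] → cuts [55, 66, 78, 84, 103]
  UxaIII (TTTCG, off=4): no sites
  NpsV (GAATCC, off=1): starts [6, 120] → cuts [7, 121]
  WciI (TAGTAT, off=0): starts [0, 19, 43, 91, 106, 127, 155, 162] → cuts [19, 43, 91, 106, 127, 155, 162] (position 0 is a terminus of the linear molecule — no cut)

Pooled cuts: [7, 19, 35, 41, 43, 55, 66, 78, 84, 91, 103, 106, 115, 121, 127, 138, 155, 162]

Fragments:
  [0,7): 7 bp
  [7,19): 12 bp
  [19,35): 16 bp
  [35,41): 6 bp
  [41,43): 2 bp
  [43,55): 12 bp
  [55,66): 11 bp
  [66,78): 12 bp
  [78,84): 6 bp
  [84,91): 7 bp
  [91,103): 12 bp
  [103,106): 3 bp
  [106,115): 9 bp
  [115,121): 6 bp
  [121,127): 6 bp
  [127,138): 11 bp
  [138,155): 17 bp
  [155,162): 7 bp
  [162,173): 11 bp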